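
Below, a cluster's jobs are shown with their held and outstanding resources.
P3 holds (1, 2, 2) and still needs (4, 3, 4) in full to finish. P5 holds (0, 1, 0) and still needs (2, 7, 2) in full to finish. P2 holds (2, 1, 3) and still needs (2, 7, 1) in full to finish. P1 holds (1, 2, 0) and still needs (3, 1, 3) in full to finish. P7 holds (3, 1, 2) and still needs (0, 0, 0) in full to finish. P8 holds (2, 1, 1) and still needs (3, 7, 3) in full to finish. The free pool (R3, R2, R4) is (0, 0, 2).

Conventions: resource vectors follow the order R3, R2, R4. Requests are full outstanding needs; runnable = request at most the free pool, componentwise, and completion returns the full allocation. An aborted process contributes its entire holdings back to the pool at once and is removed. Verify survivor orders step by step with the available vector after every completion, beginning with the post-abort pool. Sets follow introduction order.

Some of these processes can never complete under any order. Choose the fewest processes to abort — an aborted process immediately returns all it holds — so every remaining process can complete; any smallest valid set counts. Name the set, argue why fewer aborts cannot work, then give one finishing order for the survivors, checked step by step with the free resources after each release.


Minimum abort set: P5 and P2.
Key observation: the deadlocked P8 becomes finishable only because P5 and P2 released (2, 2, 3); it completes at step 4 below.
Minimality, checking each single-abort alternative: P3 alone leaves P5 blocked (short on R2); P5 alone leaves P2 blocked (short on R2); P2 alone leaves P5 blocked (short on R2); P1 alone leaves P5 blocked (short on R2); P7 alone leaves P5 blocked (short on R2); P8 alone leaves P5 blocked (short on R2).
One survivor order: P7, P1, P3, P8. Verifying each step (post-abort pool first):
  pool = (2, 2, 5)
  P7: need (0, 0, 0) fits (2, 2, 5); releases (3, 1, 2), pool now (5, 3, 7)
  P1: need (3, 1, 3) fits (5, 3, 7); releases (1, 2, 0), pool now (6, 5, 7)
  P3: need (4, 3, 4) fits (6, 5, 7); releases (1, 2, 2), pool now (7, 7, 9)
  P8: need (3, 7, 3) fits (7, 7, 9); releases (2, 1, 1), pool now (9, 8, 10)


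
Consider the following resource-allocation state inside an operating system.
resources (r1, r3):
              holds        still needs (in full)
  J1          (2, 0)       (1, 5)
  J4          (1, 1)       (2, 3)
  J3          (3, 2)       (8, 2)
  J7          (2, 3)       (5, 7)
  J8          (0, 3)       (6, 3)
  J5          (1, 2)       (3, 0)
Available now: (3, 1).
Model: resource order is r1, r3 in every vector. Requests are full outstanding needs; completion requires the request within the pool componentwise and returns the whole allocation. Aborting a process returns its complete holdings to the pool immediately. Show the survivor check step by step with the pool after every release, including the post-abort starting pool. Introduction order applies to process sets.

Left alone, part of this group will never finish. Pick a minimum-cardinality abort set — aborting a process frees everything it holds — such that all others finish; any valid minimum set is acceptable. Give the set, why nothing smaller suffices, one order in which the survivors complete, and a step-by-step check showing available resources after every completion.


The answer: abort J3.
Key observation: J8 could never have finished before the abort; with (3, 2) returned by J3, it fits at step 1.
Why nothing smaller works: aborting no one leaves the state deadlocked as given.
One survivor order: J8, J5, J7, J4, J1. Walking it through (post-abort pool first):
  pool = (6, 3)
  J8 needs (6, 3) <= (6, 3) -> finishes; pool += (0, 3) = (6, 6)
  J5 needs (3, 0) <= (6, 6) -> finishes; pool += (1, 2) = (7, 8)
  J7 needs (5, 7) <= (7, 8) -> finishes; pool += (2, 3) = (9, 11)
  J4 needs (2, 3) <= (9, 11) -> finishes; pool += (1, 1) = (10, 12)
  J1 needs (1, 5) <= (10, 12) -> finishes; pool += (2, 0) = (12, 12)


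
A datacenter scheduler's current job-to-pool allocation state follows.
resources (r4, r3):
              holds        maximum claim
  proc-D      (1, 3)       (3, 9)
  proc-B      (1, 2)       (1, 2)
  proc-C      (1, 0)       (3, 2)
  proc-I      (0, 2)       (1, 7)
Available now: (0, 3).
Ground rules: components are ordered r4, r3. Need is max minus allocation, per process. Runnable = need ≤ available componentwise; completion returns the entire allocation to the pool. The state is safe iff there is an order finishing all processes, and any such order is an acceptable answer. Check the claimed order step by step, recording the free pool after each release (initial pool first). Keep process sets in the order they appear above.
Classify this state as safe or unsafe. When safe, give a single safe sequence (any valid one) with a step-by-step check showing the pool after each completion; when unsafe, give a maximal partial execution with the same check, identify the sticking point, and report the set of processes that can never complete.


UNSAFE — no complete ordering exists.
Key observation: after proc-B, proc-I complete, (1, 7) is the best the pool ever gets, yet each leftover process wants more r4.
A maximal execution: proc-B, proc-I — then nothing else fits. Walking it through:
  pool = (0, 3)
  proc-B: need (0, 0) fits (0, 3); releases (1, 2), pool now (1, 5)
  proc-I: need (1, 5) fits (1, 5); releases (0, 2), pool now (1, 7)
  proc-D still needs (2, 6) but only (1, 7) is free — short on r4
  proc-C still needs (2, 2) but only (1, 7) is free — short on r4
Permanently blocked: proc-D and proc-C.


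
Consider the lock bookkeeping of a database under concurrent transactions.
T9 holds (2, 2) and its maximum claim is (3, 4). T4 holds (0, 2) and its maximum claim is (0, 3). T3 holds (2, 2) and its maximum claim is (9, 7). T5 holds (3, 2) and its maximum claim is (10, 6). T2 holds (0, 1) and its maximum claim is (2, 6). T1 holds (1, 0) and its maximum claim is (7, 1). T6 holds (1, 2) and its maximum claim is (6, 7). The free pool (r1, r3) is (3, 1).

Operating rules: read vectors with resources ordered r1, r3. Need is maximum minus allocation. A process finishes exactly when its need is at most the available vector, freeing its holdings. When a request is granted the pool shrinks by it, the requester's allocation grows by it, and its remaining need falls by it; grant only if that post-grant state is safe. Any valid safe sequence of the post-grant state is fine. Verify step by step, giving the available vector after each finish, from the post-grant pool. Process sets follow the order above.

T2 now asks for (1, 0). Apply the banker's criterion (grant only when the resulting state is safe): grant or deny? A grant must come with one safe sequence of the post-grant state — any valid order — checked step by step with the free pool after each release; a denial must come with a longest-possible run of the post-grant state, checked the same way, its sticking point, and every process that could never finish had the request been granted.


GRANT: granting preserves safety; a valid post-grant sequence is T4, T9, T2, T6, T1, T3, T5.
Key observation: even at the reduced pool (2, 1), T4 fits immediately, so safety survives the grant.
Step-by-step check of the post-grant state:
  pool = (2, 1)
  run T4 (needs (0, 1), free (2, 1)); after release of (0, 2) the pool is (2, 3)
  run T9 (needs (1, 2), free (2, 3)); after release of (2, 2) the pool is (4, 5)
  run T2 (needs (1, 5), free (4, 5)); after release of (1, 1) the pool is (5, 6)
  run T6 (needs (5, 5), free (5, 6)); after release of (1, 2) the pool is (6, 8)
  run T1 (needs (6, 1), free (6, 8)); after release of (1, 0) the pool is (7, 8)
  run T3 (needs (7, 5), free (7, 8)); after release of (2, 2) the pool is (9, 10)
  run T5 (needs (7, 4), free (9, 10)); after release of (3, 2) the pool is (12, 12)


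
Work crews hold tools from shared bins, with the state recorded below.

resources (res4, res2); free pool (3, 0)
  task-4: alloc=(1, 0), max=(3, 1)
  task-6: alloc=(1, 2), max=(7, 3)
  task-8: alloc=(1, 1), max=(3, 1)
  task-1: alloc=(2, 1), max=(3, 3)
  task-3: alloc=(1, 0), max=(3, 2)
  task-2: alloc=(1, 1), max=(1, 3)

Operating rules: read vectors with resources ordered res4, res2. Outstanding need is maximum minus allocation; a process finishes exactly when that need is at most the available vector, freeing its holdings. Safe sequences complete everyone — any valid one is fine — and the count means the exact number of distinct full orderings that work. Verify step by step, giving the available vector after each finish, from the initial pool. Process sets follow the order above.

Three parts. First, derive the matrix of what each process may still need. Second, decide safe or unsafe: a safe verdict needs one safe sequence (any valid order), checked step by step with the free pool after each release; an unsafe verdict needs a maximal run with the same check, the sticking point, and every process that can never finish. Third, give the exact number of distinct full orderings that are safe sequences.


(1) Outstanding need per process (order res4, res2):
  task-4: (2, 1)
  task-6: (6, 1)
  task-8: (2, 0)
  task-1: (1, 2)
  task-3: (2, 2)
  task-2: (0, 2)
(2) UNSAFE — no complete ordering exists.
Key observation: after task-8, task-4 the pool peaks at (5, 1), and each blocked process is short somewhere: task-6 on res4; task-1 on res2; task-3 on res2; task-2 on res2.
Going as far as possible: task-8, task-4; after that, nothing fits. Check, step by step:
  pool = (3, 0)
  run task-8 (needs (2, 0), free (3, 0)); after release of (1, 1) the pool is (4, 1)
  run task-4 (needs (2, 1), free (4, 1)); after release of (1, 0) the pool is (5, 1)
  task-6 still needs (6, 1) but only (5, 1) is free — short on res4
  task-1 still needs (1, 2) but only (5, 1) is free — short on res2
  task-3 still needs (2, 2) but only (5, 1) is free — short on res2
  task-2 still needs (0, 2) but only (5, 1) is free — short on res2
Permanently blocked: task-6, task-1, task-3 and task-2.
(3) Precisely 0 of the possible complete orderings are safe sequences.


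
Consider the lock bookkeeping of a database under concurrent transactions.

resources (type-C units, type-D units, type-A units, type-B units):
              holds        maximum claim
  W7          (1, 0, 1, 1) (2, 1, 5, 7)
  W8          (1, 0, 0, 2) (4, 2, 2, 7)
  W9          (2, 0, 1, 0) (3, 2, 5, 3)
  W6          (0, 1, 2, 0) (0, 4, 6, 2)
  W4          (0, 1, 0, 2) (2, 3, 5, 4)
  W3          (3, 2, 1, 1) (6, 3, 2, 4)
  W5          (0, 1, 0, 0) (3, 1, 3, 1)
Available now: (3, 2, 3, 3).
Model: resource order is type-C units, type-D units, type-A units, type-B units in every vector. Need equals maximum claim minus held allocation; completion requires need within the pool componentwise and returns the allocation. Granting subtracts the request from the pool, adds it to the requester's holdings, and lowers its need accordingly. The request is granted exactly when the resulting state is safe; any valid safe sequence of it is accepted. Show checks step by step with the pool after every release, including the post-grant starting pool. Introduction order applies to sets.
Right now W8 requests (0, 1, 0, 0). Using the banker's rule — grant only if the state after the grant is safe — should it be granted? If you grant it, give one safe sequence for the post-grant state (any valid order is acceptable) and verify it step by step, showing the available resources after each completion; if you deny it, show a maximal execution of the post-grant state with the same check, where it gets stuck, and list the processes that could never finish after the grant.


GRANT. The post-grant state is safe; one safe sequence: W3, W6, W4, W5, W8, W7, W9.
Key observation: post-grant, (3, 1, 3, 3) remains, and an order beginning with W3 completes everyone.
Verifying the post-grant state step by step:
  pool = (3, 1, 3, 3)
  W3 needs (3, 1, 1, 3) <= (3, 1, 3, 3) -> finishes; pool += (3, 2, 1, 1) = (6, 3, 4, 4)
  W6 needs (0, 3, 4, 2) <= (6, 3, 4, 4) -> finishes; pool += (0, 1, 2, 0) = (6, 4, 6, 4)
  W4 needs (2, 2, 5, 2) <= (6, 4, 6, 4) -> finishes; pool += (0, 1, 0, 2) = (6, 5, 6, 6)
  W5 needs (3, 0, 3, 1) <= (6, 5, 6, 6) -> finishes; pool += (0, 1, 0, 0) = (6, 6, 6, 6)
  W8 needs (3, 1, 2, 5) <= (6, 6, 6, 6) -> finishes; pool += (1, 1, 0, 2) = (7, 7, 6, 8)
  W7 needs (1, 1, 4, 6) <= (7, 7, 6, 8) -> finishes; pool += (1, 0, 1, 1) = (8, 7, 7, 9)
  W9 needs (1, 2, 4, 3) <= (8, 7, 7, 9) -> finishes; pool += (2, 0, 1, 0) = (10, 7, 8, 9)


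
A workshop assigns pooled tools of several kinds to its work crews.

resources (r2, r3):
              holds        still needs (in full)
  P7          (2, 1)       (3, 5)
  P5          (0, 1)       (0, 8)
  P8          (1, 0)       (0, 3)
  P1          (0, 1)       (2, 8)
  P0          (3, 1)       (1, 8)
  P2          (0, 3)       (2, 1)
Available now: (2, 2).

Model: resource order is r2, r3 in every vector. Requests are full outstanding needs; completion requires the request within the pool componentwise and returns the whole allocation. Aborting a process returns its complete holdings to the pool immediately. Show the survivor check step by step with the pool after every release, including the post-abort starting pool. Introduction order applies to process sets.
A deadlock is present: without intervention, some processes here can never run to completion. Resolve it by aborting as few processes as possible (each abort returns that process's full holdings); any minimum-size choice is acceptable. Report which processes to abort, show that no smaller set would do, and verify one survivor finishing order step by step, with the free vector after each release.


The answer: abort P5 and P0.
Key observation: P1 could never have finished before the abort; with (3, 2) returned by P5 and P0, it fits at step 4.
Minimality, checking each single-abort alternative: P7 alone leaves P5 blocked (short on r3); P5 alone leaves P1 blocked (short on r3); P8 alone leaves P5 blocked (short on r3); P1 alone leaves P5 blocked (short on r3); P0 alone leaves P5 blocked (short on r3); P2 alone leaves P5 blocked (short on r3).
The survivors complete as P2, P7, P8, P1. Verifying each step (starting from the post-abort pool):
  pool = (5, 4)
  run P2 (needs (2, 1), free (5, 4)); after release of (0, 3) the pool is (5, 7)
  run P7 (needs (3, 5), free (5, 7)); after release of (2, 1) the pool is (7, 8)
  run P8 (needs (0, 3), free (7, 8)); after release of (1, 0) the pool is (8, 8)
  run P1 (needs (2, 8), free (8, 8)); after release of (0, 1) the pool is (8, 9)


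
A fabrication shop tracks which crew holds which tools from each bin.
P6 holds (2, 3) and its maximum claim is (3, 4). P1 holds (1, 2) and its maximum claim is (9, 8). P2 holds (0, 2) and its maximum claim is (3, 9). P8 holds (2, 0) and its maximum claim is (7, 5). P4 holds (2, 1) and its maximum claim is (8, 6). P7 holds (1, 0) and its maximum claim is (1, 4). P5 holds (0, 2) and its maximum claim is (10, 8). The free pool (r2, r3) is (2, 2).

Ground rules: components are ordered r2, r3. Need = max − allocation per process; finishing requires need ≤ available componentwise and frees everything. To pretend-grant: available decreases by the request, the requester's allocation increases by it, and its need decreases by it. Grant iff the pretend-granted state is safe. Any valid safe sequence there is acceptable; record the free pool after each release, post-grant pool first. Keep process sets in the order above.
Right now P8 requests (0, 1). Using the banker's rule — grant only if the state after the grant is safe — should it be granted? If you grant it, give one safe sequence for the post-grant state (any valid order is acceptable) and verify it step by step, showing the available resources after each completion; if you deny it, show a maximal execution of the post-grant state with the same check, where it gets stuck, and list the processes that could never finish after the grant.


GRANT: granting preserves safety; a valid post-grant sequence is P6, P7, P8, P4, P1, P2, P5.
Key observation: even at the reduced pool (2, 1), P6 fits immediately, so safety survives the grant.
Check on the post-grant state, step by step:
  pool = (2, 1)
  run P6 (needs (1, 1), free (2, 1)); after release of (2, 3) the pool is (4, 4)
  run P7 (needs (0, 4), free (4, 4)); after release of (1, 0) the pool is (5, 4)
  run P8 (needs (5, 4), free (5, 4)); after release of (2, 1) the pool is (7, 5)
  run P4 (needs (6, 5), free (7, 5)); after release of (2, 1) the pool is (9, 6)
  run P1 (needs (8, 6), free (9, 6)); after release of (1, 2) the pool is (10, 8)
  run P2 (needs (3, 7), free (10, 8)); after release of (0, 2) the pool is (10, 10)
  run P5 (needs (10, 6), free (10, 10)); after release of (0, 2) the pool is (10, 12)


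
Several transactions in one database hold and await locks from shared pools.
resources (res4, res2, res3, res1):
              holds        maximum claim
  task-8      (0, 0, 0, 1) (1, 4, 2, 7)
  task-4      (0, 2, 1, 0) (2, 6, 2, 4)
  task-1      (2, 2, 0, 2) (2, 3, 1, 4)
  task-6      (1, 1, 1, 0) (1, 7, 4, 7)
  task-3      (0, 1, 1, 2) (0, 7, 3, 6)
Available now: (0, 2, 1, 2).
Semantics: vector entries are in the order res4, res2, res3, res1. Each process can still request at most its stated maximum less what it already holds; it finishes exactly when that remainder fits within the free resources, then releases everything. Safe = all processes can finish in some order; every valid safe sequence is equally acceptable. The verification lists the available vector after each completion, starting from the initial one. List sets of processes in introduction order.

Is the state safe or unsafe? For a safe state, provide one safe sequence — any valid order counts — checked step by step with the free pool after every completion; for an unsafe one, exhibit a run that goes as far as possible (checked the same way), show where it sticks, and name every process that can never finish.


SAFE. One safe sequence: task-1, task-4, task-3, task-8, task-6.
Key observation: the first exact fit in this order is task-1 — it needs (0, 1, 1, 2) with (0, 2, 1, 2) free, meeting a requested resource to the last unit.
Check, step by step:
  pool = (0, 2, 1, 2)
  task-1 needs (0, 1, 1, 2) <= (0, 2, 1, 2) -> finishes; pool += (2, 2, 0, 2) = (2, 4, 1, 4)
  task-4 needs (2, 4, 1, 4) <= (2, 4, 1, 4) -> finishes; pool += (0, 2, 1, 0) = (2, 6, 2, 4)
  task-3 needs (0, 6, 2, 4) <= (2, 6, 2, 4) -> finishes; pool += (0, 1, 1, 2) = (2, 7, 3, 6)
  task-8 needs (1, 4, 2, 6) <= (2, 7, 3, 6) -> finishes; pool += (0, 0, 0, 1) = (2, 7, 3, 7)
  task-6 needs (0, 6, 3, 7) <= (2, 7, 3, 7) -> finishes; pool += (1, 1, 1, 0) = (3, 8, 4, 7)


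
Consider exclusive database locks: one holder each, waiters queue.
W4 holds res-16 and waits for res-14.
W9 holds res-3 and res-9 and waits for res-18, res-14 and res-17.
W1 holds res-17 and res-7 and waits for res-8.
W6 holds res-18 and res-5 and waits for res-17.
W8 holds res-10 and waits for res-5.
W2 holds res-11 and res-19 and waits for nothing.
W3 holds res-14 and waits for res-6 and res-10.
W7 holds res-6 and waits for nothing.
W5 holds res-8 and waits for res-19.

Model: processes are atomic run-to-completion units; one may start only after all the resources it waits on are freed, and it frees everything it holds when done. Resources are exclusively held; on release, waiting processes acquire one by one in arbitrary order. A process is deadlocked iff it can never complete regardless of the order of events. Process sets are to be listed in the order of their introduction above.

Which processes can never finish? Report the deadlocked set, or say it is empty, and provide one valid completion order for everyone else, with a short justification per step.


No process is deadlocked.
Key observation: the wait relation is loop-free; peeling off processes with no waits unwinds the whole state.
The rest can finish in the order W2, W5, W7, W1, W6, W8, W3, W9, W4.
Verifying each step:
  W2 waits on nothing -> runs at once and releases res-11 and res-19
  W5: everything it awaited (res-19) is free; runs, freeing res-8
  W7 waits on nothing -> runs at once and releases res-6
  W1: everything it awaited (res-8) is free; runs, freeing res-17 and res-7
  W6: everything it awaited (res-17) is free; runs, freeing res-18 and res-5
  W8: everything it awaited (res-5) is free; runs, freeing res-10
  W3: everything it awaited (res-6 and res-10) is free; runs, freeing res-14
  W9: everything it awaited (res-18, res-14 and res-17) is free; runs, freeing res-3 and res-9
  W4: everything it awaited (res-14) is free; runs, freeing res-16


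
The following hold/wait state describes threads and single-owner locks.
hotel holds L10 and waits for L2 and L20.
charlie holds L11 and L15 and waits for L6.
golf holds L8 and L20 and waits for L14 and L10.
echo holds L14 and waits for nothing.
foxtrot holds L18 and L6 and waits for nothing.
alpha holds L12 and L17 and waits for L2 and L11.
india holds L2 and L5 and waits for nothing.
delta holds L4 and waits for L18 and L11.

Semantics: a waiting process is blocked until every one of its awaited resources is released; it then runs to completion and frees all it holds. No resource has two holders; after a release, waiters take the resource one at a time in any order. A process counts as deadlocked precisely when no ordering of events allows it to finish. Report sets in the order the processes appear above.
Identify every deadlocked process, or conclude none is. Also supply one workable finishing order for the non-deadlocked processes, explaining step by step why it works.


Deadlocked set: hotel and golf.
Key observation: nobody on the ring hotel -> golf -> hotel can start until another member finishes, which never happens; no other process is dragged down with it.
The rest can finish in the order foxtrot, charlie, india, echo, delta, alpha.
Verifying each step:
  run foxtrot (it waits on nothing); releases L18 and L6
  run charlie (all its waits — L6 — are resolved); releases L11 and L15
  run india (it waits on nothing); releases L2 and L5
  run echo (it waits on nothing); releases L14
  run delta (all its waits — L18 and L11 — are resolved); releases L4
  run alpha (all its waits — L2 and L11 — are resolved); releases L12 and L17


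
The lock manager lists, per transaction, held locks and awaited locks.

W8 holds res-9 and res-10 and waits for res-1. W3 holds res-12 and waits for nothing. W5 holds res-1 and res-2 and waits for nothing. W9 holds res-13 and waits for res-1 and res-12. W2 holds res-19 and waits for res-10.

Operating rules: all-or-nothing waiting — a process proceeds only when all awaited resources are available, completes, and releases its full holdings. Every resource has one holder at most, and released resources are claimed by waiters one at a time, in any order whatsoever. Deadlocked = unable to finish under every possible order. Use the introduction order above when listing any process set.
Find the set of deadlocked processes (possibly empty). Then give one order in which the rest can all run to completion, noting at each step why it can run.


No process is deadlocked.
Key observation: the waits form no ring: some process can always run, and its releases unblock the others one by one.
The rest can finish in the order W3, W5, W8, W9, W2.
Walking it through:
  run W3 (it waits on nothing); releases res-12
  run W5 (it waits on nothing); releases res-1 and res-2
  W8 waits on res-1 — all released -> runs and releases res-9 and res-10
  W9 waits on res-1 and res-12 — all released -> runs and releases res-13
  W2 waits on res-10 — all released -> runs and releases res-19


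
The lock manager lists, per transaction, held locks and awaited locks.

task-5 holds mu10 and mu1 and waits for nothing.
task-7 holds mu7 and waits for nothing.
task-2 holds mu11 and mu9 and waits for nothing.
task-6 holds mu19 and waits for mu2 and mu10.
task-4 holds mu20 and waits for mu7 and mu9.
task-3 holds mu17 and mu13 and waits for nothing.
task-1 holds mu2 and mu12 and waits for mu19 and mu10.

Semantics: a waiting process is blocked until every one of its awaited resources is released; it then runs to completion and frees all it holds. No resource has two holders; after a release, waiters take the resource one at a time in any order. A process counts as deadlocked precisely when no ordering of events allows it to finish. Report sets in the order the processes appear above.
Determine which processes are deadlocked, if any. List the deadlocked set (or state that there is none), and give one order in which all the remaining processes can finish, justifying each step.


Deadlocked set: task-6 and task-1.
Key observation: the knot is the closed ring of waits task-6 -> task-1 -> task-6; no other process is dragged down with it.
A valid finishing order for the others: task-7, task-5, task-3, task-2, task-4.
Walking it through:
  task-7 waits on nothing -> runs at once and releases mu7
  task-5 waits on nothing -> runs at once and releases mu10 and mu1
  task-3 waits on nothing -> runs at once and releases mu17 and mu13
  task-2 waits on nothing -> runs at once and releases mu11 and mu9
  run task-4 (all its waits — mu7 and mu9 — are resolved); releases mu20


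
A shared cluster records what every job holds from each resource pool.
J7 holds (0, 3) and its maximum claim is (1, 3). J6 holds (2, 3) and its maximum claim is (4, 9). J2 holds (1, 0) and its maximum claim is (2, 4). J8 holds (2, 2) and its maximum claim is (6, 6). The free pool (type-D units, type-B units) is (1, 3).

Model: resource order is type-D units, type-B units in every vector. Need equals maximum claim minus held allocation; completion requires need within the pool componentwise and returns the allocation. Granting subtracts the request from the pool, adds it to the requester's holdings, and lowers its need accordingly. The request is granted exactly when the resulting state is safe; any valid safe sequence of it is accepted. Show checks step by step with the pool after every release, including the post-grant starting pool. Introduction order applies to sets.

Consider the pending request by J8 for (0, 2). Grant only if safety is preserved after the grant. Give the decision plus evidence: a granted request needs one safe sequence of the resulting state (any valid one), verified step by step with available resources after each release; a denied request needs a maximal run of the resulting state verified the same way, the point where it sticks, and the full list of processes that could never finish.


DENY. Granting would leave the state unsafe.
Key observation: after J7, J2 the pool peaks at (2, 4), and each blocked process is short somewhere: J6 on type-B units; J8 on type-D units.
Pretend the grant happened; the run J7, J2 goes as far as possible. Verifying each step:
  pool = (1, 1)
  J7: need (1, 0) fits (1, 1); releases (0, 3), pool now (1, 4)
  J2: need (1, 4) fits (1, 4); releases (1, 0), pool now (2, 4)
  J6 still needs (2, 6) but only (2, 4) is free — short on type-B units
  J8 still needs (4, 2) but only (2, 4) is free — short on type-D units
Had the request been granted, J6 and J8 could never finish.


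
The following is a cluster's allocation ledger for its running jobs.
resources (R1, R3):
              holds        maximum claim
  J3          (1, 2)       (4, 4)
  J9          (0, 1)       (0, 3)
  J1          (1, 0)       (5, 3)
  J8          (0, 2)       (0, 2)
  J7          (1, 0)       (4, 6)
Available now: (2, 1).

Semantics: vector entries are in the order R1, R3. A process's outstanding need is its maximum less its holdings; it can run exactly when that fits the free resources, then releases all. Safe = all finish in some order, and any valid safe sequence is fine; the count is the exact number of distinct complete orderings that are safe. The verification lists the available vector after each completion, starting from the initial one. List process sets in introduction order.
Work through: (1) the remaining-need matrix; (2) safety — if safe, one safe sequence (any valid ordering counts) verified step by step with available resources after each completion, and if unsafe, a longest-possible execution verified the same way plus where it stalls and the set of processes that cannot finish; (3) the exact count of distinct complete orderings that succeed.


(1) Remaining need (order R1, R3):
  J3: (3, 2)
  J9: (0, 2)
  J1: (4, 3)
  J8: (0, 0)
  J7: (3, 6)
(2) The state is UNSAFE.
Key observation: R1 is the bottleneck — with J8, J9 done the pool holds (2, 4), short of every remaining need.
The run J8, J9 cannot be extended any further. Walking it through:
  pool = (2, 1)
  run J8 (needs (0, 0), free (2, 1)); after release of (0, 2) the pool is (2, 3)
  run J9 (needs (0, 2), free (2, 3)); after release of (0, 1) the pool is (2, 4)
  blocked: J3 wants (3, 2), pool (2, 4) — not enough R1
  blocked: J1 wants (4, 3), pool (2, 4) — not enough R1
  blocked: J7 wants (3, 6), pool (2, 4) — not enough R1 and R3
Processes that can never finish: J3, J1 and J7.
(3) Exactly 0 of the possible complete orderings are safe sequences.


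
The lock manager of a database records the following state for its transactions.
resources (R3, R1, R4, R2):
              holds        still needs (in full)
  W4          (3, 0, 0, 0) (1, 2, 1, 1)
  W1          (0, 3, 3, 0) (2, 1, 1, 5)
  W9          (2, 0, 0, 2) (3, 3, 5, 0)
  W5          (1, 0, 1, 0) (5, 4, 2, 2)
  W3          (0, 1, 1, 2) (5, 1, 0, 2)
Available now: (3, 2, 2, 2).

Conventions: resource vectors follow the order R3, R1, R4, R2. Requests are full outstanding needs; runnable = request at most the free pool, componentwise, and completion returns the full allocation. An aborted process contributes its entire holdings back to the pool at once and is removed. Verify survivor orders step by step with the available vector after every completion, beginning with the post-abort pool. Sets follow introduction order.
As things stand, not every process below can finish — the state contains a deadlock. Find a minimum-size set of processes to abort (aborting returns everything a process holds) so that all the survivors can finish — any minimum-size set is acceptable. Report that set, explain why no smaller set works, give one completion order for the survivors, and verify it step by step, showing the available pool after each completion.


Abort W9.
Key observation: W1 was stuck for good until W9 gave back (2, 0, 0, 2); in the order shown it finishes at step 3.
Minimality: the empty abort set fails — the state is deadlocked as it stands.
One survivor order: W3, W4, W1, W5. Step-by-step check (post-abort pool first):
  pool = (5, 2, 2, 4)
  run W3 (needs (5, 1, 0, 2), free (5, 2, 2, 4)); after release of (0, 1, 1, 2) the pool is (5, 3, 3, 6)
  run W4 (needs (1, 2, 1, 1), free (5, 3, 3, 6)); after release of (3, 0, 0, 0) the pool is (8, 3, 3, 6)
  run W1 (needs (2, 1, 1, 5), free (8, 3, 3, 6)); after release of (0, 3, 3, 0) the pool is (8, 6, 6, 6)
  run W5 (needs (5, 4, 2, 2), free (8, 6, 6, 6)); after release of (1, 0, 1, 0) the pool is (9, 6, 7, 6)


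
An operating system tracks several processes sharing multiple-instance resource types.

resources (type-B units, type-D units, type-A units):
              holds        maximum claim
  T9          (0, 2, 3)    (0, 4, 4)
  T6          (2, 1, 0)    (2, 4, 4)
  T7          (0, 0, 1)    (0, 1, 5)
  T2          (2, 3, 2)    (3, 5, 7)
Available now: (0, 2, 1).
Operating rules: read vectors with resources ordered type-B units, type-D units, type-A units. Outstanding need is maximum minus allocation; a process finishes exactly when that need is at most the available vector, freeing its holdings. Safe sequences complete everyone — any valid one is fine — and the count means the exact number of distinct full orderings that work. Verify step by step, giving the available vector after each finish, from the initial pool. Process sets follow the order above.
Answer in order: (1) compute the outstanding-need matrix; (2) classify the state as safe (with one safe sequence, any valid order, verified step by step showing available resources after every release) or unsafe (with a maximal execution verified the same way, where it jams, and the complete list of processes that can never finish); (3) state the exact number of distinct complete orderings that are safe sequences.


(1) Remaining need (order type-B units, type-D units, type-A units):
  T9: (0, 2, 1)
  T6: (0, 3, 4)
  T7: (0, 1, 4)
  T2: (1, 2, 5)
(2) SAFE. One safe sequence: T9, T6, T7, T2.
Key observation: T9 is the earliest step where a requested resource binds exactly: need (0, 2, 1), pool (0, 2, 1) at its turn.
Check, step by step:
  pool = (0, 2, 1)
  T9 needs (0, 2, 1) <= (0, 2, 1) -> finishes; pool += (0, 2, 3) = (0, 4, 4)
  T6 needs (0, 3, 4) <= (0, 4, 4) -> finishes; pool += (2, 1, 0) = (2, 5, 4)
  T7 needs (0, 1, 4) <= (2, 5, 4) -> finishes; pool += (0, 0, 1) = (2, 5, 5)
  T2 needs (1, 2, 5) <= (2, 5, 5) -> finishes; pool += (2, 3, 2) = (4, 8, 7)
(3) The exact count: 2 of the possible complete orderings are safe sequences.


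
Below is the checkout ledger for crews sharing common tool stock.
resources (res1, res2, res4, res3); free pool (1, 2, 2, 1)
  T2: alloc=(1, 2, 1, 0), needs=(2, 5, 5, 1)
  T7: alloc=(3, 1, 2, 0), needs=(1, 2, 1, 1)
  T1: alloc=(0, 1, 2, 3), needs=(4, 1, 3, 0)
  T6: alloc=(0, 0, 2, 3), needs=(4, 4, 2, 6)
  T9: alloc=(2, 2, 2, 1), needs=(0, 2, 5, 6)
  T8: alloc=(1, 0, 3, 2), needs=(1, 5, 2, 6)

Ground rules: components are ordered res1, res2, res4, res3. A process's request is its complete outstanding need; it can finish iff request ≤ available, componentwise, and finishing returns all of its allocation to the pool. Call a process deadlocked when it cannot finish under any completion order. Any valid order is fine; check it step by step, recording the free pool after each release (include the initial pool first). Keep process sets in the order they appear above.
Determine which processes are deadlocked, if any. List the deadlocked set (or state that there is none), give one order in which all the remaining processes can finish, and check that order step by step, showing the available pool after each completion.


Deadlocked set: T2, T6, T9 and T8.
Key observation: after T7, T1 the pool peaks at (4, 4, 6, 4), and each blocked process is short somewhere: T2 on res2; T6 on res3; T9 on res3; T8 on res2, res3.
One completion order for the rest: T7, T1. Check, step by step:
  pool = (1, 2, 2, 1)
  T7 needs (1, 2, 1, 1) <= (1, 2, 2, 1) -> finishes; pool += (3, 1, 2, 0) = (4, 3, 4, 1)
  T1 needs (4, 1, 3, 0) <= (4, 3, 4, 1) -> finishes; pool += (0, 1, 2, 3) = (4, 4, 6, 4)
The blocked processes can never fit:
  blocked: T2 wants (2, 5, 5, 1), pool (4, 4, 6, 4) — not enough res2
  blocked: T6 wants (4, 4, 2, 6), pool (4, 4, 6, 4) — not enough res3
  blocked: T9 wants (0, 2, 5, 6), pool (4, 4, 6, 4) — not enough res3
  blocked: T8 wants (1, 5, 2, 6), pool (4, 4, 6, 4) — not enough res2 and res3


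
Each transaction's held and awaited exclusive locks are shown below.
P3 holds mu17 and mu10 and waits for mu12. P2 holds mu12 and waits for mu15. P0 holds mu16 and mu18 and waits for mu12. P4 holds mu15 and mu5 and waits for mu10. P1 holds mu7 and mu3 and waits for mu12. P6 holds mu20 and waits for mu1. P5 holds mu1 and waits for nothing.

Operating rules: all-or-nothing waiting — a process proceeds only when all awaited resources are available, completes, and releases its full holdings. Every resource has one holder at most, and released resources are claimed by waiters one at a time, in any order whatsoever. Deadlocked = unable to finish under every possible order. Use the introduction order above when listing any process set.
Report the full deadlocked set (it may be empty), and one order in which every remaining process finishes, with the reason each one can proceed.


Deadlocked: P3, P2, P0, P4 and P1.
Key observation: the loop P3 -> P2 -> P4 -> P3 blocks itself forever; P0 and P1 wait into the deadlock from upstream.
One completion order for the rest: P5, P6.
Verifying each step:
  P5 waits on nothing -> runs at once and releases mu1
  run P6 (all its waits — mu1 — are resolved); releases mu20


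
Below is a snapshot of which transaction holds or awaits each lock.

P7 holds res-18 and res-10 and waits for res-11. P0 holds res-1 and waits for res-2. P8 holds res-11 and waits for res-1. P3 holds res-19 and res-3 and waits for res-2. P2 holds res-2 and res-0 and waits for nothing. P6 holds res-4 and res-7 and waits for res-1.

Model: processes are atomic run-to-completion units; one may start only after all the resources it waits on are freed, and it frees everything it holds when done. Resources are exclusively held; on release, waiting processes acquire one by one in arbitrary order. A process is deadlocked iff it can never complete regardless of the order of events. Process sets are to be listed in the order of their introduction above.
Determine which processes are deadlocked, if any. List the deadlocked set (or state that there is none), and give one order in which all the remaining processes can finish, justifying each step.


The deadlocked set is empty.
Key observation: the waits form no ring: some process can always run, and its releases unblock the others one by one.
One completion order for the rest: P2, P0, P8, P3, P6, P7.
Step-by-step check:
  P2 waits on nothing -> runs at once and releases res-2 and res-0
  P0: everything it awaited (res-2) is free; runs, freeing res-1
  P8: everything it awaited (res-1) is free; runs, freeing res-11
  P3: everything it awaited (res-2) is free; runs, freeing res-19 and res-3
  P6: everything it awaited (res-1) is free; runs, freeing res-4 and res-7
  P7: everything it awaited (res-11) is free; runs, freeing res-18 and res-10


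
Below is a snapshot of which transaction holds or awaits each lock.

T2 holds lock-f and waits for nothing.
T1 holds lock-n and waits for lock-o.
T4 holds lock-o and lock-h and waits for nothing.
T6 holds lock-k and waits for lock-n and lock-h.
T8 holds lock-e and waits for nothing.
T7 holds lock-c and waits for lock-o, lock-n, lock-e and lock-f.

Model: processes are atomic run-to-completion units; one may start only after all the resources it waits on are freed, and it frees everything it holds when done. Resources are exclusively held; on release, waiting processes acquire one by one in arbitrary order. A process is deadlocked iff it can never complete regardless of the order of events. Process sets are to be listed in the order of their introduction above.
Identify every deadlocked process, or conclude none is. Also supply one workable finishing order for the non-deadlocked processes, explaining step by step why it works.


No process is deadlocked.
Key observation: the wait graph is acyclic; completion cascades from the unblocked processes through everyone else.
A valid finishing order for the others: T8, T4, T2, T1, T7, T6.
Walking it through:
  T8 waits on nothing -> runs at once and releases lock-e
  T4 waits on nothing -> runs at once and releases lock-o and lock-h
  T2 waits on nothing -> runs at once and releases lock-f
  T1 waits on lock-o — all released -> runs and releases lock-n
  T7 waits on lock-o, lock-n, lock-e and lock-f — all released -> runs and releases lock-c
  T6 waits on lock-n and lock-h — all released -> runs and releases lock-k


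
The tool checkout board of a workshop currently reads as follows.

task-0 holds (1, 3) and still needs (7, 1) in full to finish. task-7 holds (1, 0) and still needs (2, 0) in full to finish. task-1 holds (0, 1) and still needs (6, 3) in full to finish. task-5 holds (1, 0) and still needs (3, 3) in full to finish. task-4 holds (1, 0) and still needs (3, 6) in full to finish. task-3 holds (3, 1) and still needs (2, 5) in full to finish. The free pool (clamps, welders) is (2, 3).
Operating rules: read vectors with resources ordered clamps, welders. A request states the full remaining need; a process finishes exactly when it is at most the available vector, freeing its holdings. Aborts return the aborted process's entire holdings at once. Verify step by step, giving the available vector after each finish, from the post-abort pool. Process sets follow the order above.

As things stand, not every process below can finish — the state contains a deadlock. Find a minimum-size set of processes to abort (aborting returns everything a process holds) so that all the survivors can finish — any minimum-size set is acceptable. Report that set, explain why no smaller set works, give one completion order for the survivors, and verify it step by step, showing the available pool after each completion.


Abort task-0.
Key observation: no ordering could ever have run task-3 before the abort of task-0; with (1, 3) back in the pool it fits at step 1.
Minimality: the empty abort set fails — the state is deadlocked as it stands.
The survivors complete as task-3, task-4, task-7, task-1, task-5. Check, step by step (starting from the post-abort pool):
  pool = (3, 6)
  task-3 needs (2, 5) <= (3, 6) -> finishes; pool += (3, 1) = (6, 7)
  task-4 needs (3, 6) <= (6, 7) -> finishes; pool += (1, 0) = (7, 7)
  task-7 needs (2, 0) <= (7, 7) -> finishes; pool += (1, 0) = (8, 7)
  task-1 needs (6, 3) <= (8, 7) -> finishes; pool += (0, 1) = (8, 8)
  task-5 needs (3, 3) <= (8, 8) -> finishes; pool += (1, 0) = (9, 8)
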